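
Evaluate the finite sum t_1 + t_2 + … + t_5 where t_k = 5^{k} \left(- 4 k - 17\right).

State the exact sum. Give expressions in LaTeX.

r(k) = 5*(4*k + 21)/(4*k + 17) after simplifying.
A = 5, B = 1, C = k + 17/4.
Key eq: (5)·f(k+1) = (1)·f(k) + (k + 17/4).
Degrees (0,0,1) ⇒ d ≤ 1.
Solve for f: f(k) = (k + 3)/4 (degree 1 ≤ 1).
So s_k = (B(k−1)f/C)·t_k = ((k + 3)/(4*k + 17))·t_k = 5**k*(-k - 3).
Check: Δs_k = 5**k*(-4*k - 17). ✓
Telescoping: Σ = s_(6) − s_(1) = -140625 − (-20) = -140605.

Σ = -140605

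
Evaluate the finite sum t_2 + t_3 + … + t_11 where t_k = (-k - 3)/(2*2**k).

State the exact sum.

t_(k+1)/t_k = (k + 4)/(2*(k + 3)).
Normal form (A,B,C) = (1/2, 1, k + 3).
Set up (1/2)·f(k+1) − (1)·f(k) − (k + 3) = 0.
Bound: deg f ≤ 1.
Solve for f: f(k) = -2*(k + 4) (degree 1 ≤ 1).
So s_k = (B(k−1)f/C)·t_k = (-2*(k + 4)/(k + 3))·t_k = (k + 4)/2**k.
Verify: (-k - 3)/(2*2**k) matches t_k.
Telescoping: Σ = s_(12) − s_(2) = 1/256 − (3/2) = -383/256.

Σ = -383/256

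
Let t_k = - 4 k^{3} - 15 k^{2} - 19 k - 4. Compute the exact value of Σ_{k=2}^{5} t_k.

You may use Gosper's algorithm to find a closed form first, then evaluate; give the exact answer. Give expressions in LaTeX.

Compute t_(k+1)/t_k: get (4*k**3 + 27*k**2 + 61*k + 42)/(4*k**3 + 15*k**2 + 19*k + 4).
Factor: A=1; B=1; C=k**3 + 15*k**2/4 + 19*k/4 + 1.
Set up (1)·f(k+1) − (1)·f(k) − (k**3 + 15*k**2/4 + 19*k/4 + 1) = 0.
d = 4 from the (0,0,3) case.
Coefficient equations give f(k) = k*(k**3 + 3*k**2 + 3*k - 3)/4.
R(k) = B(k−1)·f(k)/C(k) = k*(k**3 + 3*k**2 + 3*k - 3)/(4*k**3 + 15*k**2 + 19*k + 4); s_k = R·t_k = k*(-k**3 - 3*k**2 - 3*k + 3).
s_(k+1) − s_k = -4*k**3 - 15*k**2 - 19*k - 4 = t_k.
Sum = s_(6) − s_(2); s_(6) = -2034, s_(2) = -46 ⇒ -1988.

Σ = -1988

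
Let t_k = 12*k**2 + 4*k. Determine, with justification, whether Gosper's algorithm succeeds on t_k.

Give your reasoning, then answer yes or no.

Yes. s_k = 4*k**2*(k - 1).

Ratio r(k) = (k + 3*(k + 1)**2 + 1)/(k*(3*k + 1)).
A = 1, B = 1, C = k**2 + k/3.
Solve (1)·f(k+1) − (1)·f(k) = k**2 + k/3.
d = 3 from the (0,0,2) case.
A polynomial solution: f(k) = k**2*(k - 1)/3.
Certificate R = B(k−1)f/C = k*(k - 1)/(3*k + 1) gives s_k = 4*k**2*(k - 1).
Check: Δs_k = 4*k*(3*k + 1). ✓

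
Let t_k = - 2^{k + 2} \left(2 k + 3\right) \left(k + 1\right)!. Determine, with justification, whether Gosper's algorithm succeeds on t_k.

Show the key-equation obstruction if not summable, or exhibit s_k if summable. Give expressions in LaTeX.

The ratio is 2*(k + 2)*(2*k + 5)/(2*k + 3).
Take A(k)=2*k + 4, B(k)=1, C(k)=k + 3/2.
Key eq: (2*k + 4)·f(k+1) = (1)·f(k) + (k + 3/2).
Degrees (1,0,1) ⇒ d ≤ 0.
Coefficient equations give f(k) = 1/2.
Then R = B(k−1)f/C = 1/(2*k + 3), so s_k = R(k)·t_k = -2**(k + 2)*factorial(k + 1).
s_(k+1) − s_k = -2**(k + 2)*(2*k + 3)*factorial(k + 1) = t_k.

Yes. s_k = - 2^{k + 2} \left(k + 1\right)!.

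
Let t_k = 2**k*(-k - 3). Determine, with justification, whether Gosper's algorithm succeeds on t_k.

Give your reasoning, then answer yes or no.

Yes. s_k = 2**k*(-k - 1).

Compute t_(k+1)/t_k: get 2*(k + 4)/(k + 3).
Factor: A=2; B=1; C=k + 3.
Solve (2)·f(k+1) − (1)·f(k) = k + 3.
Degrees (0,0,1) ⇒ d ≤ 1.
Solving with deg f ≤ 1: f(k) = k + 1.
So s_k = (B(k−1)f/C)·t_k = ((k + 1)/(k + 3))·t_k = 2**k*(-k - 1).
Check: Δs_k = 2**k*(-k - 3). ✓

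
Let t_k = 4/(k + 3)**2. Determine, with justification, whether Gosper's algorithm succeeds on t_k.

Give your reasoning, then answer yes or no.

Ratio r(k) = (k + 3)**2/(k + 4)**2.
A = k**2 + 6*k + 9, B = k**2 + 8*k + 16, C = 1.
f must satisfy (k**2 + 6*k + 9)·f(k+1) − (k**2 + 6*k + 9)·f(k) = 1.
d = 0 from the (2,2,0) case.
Generic f = c0 gives residual -1; -1 = 0 cannot hold, so t_k is not Gosper-summable.

No; the coefficient equations for f are inconsistent.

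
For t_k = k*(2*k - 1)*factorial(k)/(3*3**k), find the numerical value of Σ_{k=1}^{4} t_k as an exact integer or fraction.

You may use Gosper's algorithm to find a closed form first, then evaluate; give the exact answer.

Σ = 359/81

Compute t_(k+1)/t_k: get (k + 1)**2*(2*k + 1)/(3*k*(2*k - 1)).
So A=k/3 + 1/3 and B=1, with C=k**2 - k/2.
Need (k/3 + 1/3)·f(k+1) − (1)·f(k) = k**2 - k/2.
From deg A=1, deg B=0, deg C=2: d=1.
Solve for f: f(k) = 3*(2*k + 1)/2 (degree 1 ≤ 1).
R(k) = B(k−1)·f(k)/C(k) = 3*(2*k + 1)/(k*(2*k - 1)); s_k = R·t_k = (2*k + 1)*factorial(k)/3**k.
Check: Δs_k = k*(2*k - 1)*factorial(k)/(3*3**k). ✓
Telescoping: Σ = s_(5) − s_(1) = 440/81 − (1) = 359/81.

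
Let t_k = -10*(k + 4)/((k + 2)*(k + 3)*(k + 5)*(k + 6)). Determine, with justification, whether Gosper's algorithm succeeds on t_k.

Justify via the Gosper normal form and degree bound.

Yes. s_k = k*(-k - 7)/(2*(k**2 + 7*k + 10)).

Ratio r(k) = (k + 2)*(k + 5)**2/((k + 4)**2*(k + 7)).
Normal form (A,B,C) = (k + 2, k + 7, k**2 + 8*k + 16).
f must satisfy (k + 2)·f(k+1) − (k + 6)·f(k) = k**2 + 8*k + 16.
d = 4 from the (1,1,2) case.
Match coefficients ⇒ f(k) = k*(k + 3)*(k + 4)*(k + 7)/20.
Then R = B(k−1)f/C = k*(k + 3)*(k + 6)*(k + 7)/(20*(k + 4)), so s_k = R(k)·t_k = k*(-k - 7)/(2*(k**2 + 7*k + 10)).
Δs = 10*(-k - 4)/(k**4 + 16*k**3 + 91*k**2 + 216*k + 180), as required.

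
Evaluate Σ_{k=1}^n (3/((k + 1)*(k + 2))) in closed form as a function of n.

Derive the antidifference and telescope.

t_(k+1)/t_k = (k + 1)/(k + 3).
Take A(k)=k + 1, B(k)=k + 3, C(k)=1.
Set up (k + 1)·f(k+1) − (k + 2)·f(k) − (1) = 0.
Bound: deg f ≤ 1.
Solving with deg f ≤ 1: f(k) = k.
R(k) = B(k−1)·f(k)/C(k) = k*(k + 2); s_k = R·t_k = 3*k/(k + 1).
s_(k+1) − s_k = 3/(k**2 + 3*k + 2) = t_k.
Σ_(k=1)^n t_k = s_(n+1) − s_(1) = (3*(n + 1)/(n + 2)) − (3/2), i.e. 3*n/(2*(n + 2)).

S(n) = 3*n/(2*(n + 2))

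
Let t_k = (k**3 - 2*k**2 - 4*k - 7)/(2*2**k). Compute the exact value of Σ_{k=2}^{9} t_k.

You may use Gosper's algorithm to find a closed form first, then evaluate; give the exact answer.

Σ = 727/512

The ratio is (k**3 + k**2 - 5*k - 12)/(2*(k**3 - 2*k**2 - 4*k - 7)).
So A=1/2 and B=1, with C=k**3 - 2*k**2 - 4*k - 7.
f must satisfy (1/2)·f(k+1) − (1)·f(k) = k**3 - 2*k**2 - 4*k - 7.
From deg A=0, deg B=0, deg C=3: d=3.
A polynomial solution: f(k) = -2*(k**3 + k**2 + k - 4).
Certificate R = B(k−1)f/C = -2*(k**3 + k**2 + k - 4)/(k**3 - 2*k**2 - 4*k - 7) gives s_k = (-k**3 - k**2 - k + 4)/2**k.
Verify: (k**3 - 2*k**2 - 4*k - 7)/(2*2**k) matches t_k.
Telescoping: Σ = s_(10) − s_(2) = -553/512 − (-5/2) = 727/512.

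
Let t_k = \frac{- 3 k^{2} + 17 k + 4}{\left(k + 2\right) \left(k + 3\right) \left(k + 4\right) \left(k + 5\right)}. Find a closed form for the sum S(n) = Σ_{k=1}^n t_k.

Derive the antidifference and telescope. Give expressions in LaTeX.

S(n) = \frac{n \left(- n^{2} + 78 n + 103\right)}{30 \left(n^{3} + 12 n^{2} + 47 n + 60\right)}

Step 1: r(k) = (k + 2)*(17*k - 3*(k + 1)**2 + 21)/((k + 6)*(-3*k**2 + 17*k + 4)).
Take A(k)=k + 2, B(k)=k + 6, C(k)=k**2 - 17*k/3 - 4/3.
f must satisfy (k + 2)·f(k+1) − (k + 5)·f(k) = k**2 - 17*k/3 - 4/3.
Degrees (1,1,2) ⇒ d ≤ 3.
A polynomial solution: f(k) = -k*(3*k - 1)/3.
Get s_k = R·t_k = k*(3*k - 1)/((k + 2)*(k + 3)*(k + 4)) with R(k) = B(k−1)f(k)/C(k) = -k*(k + 5)*(3*k - 1)/(3*k**2 - 17*k - 4).
s_(k+1) − s_k = (-3*k**2 + 17*k + 4)/(k**4 + 14*k**3 + 71*k**2 + 154*k + 120) = t_k.
s_(n+1) = (3*n**2 + 5*n + 2)/(n**3 + 12*n**2 + 47*n + 60) and s_(1) = 1/30, so S(n) = n*(-n**2 + 78*n + 103)/(30*(n**3 + 12*n**2 + 47*n + 60)).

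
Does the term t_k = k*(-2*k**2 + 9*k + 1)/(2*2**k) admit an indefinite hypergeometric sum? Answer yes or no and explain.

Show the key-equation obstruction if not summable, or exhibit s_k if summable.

Ratio r(k) = (k + 1)*(9*k - 2*(k + 1)**2 + 10)/(2*k*(-2*k**2 + 9*k + 1)).
So A=1/2 and B=1, with C=k**3 - 9*k**2/2 - k/2.
f must satisfy (1/2)·f(k+1) − (1)·f(k) = k**3 - 9*k**2/2 - k/2.
d = 3 from the (0,0,3) case.
Match coefficients ⇒ f(k) = -(k - 2)*(2*k**2 + k + 1).
Certificate R = B(k−1)f/C = -2*(k - 2)*(2*k**2 + k + 1)/(k*(2*k**2 - 9*k - 1)) gives s_k = (2*k**3 - 3*k**2 - k - 2)/2**k.
Verify: k*(-2*k**2 + 9*k + 1)/(2*2**k) matches t_k.

Yes. s_k = (2*k**3 - 3*k**2 - k - 2)/2**k.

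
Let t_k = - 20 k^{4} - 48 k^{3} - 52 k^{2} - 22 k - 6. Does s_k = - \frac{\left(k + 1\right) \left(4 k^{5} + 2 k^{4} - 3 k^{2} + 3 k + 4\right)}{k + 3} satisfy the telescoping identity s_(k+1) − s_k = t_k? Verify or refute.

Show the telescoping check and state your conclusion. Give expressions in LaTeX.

s_(k+1) = -(k + 2)*(3*k + 4*(k + 1)**5 + 2*(k + 1)**4 - 3*(k + 1)**2 + 7)/(k + 4)
s_(k+1) − s_k = 2*(-10*k**6 - 78*k**5 - 208*k**4 - 285*k**3 - 211*k**2 - 84*k - 22)/(k**2 + 7*k + 12)
(s_(k+1) − s_k) − t_k = 2*(16*k**5 + 106*k**4 + 196*k**3 + 181*k**2 + 69*k + 14)/(k**2 + 7*k + 12)

Invalid: residual \frac{2 \left(16 k^{5} + 106 k^{4} + 196 k^{3} + 181 k^{2} + 69 k + 14\right)}{k^{2} + 7 k + 12} ≠ 0.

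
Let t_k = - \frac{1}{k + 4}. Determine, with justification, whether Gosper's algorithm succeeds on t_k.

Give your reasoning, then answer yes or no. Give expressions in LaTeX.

No — t_k has no hypergeometric antidifference.

r(k) = (k + 4)/(k + 5) after simplifying.
A = k + 4, B = k + 5, C = 1.
Solve (k + 4)·f(k+1) − (k + 4)·f(k) = 1.
Degrees (1,1,0) ⇒ d ≤ 0.
Generic f = c0 gives residual -1; -1 = 0 cannot hold, so t_k is not Gosper-summable.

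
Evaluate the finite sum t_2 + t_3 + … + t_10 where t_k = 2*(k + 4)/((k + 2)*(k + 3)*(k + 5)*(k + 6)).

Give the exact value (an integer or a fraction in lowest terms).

Σ = 45/1456

Compute t_(k+1)/t_k: get (k + 2)*(k + 5)**2/((k + 4)**2*(k + 7)).
A = k + 2, B = k + 7, C = k**2 + 8*k + 16.
f must satisfy (k + 2)·f(k+1) − (k + 6)·f(k) = k**2 + 8*k + 16.
Bound: deg f ≤ 4.
Match coefficients ⇒ f(k) = k*(k + 3)*(k + 4)*(k + 7)/20.
Then R = B(k−1)f/C = k*(k + 3)*(k + 6)*(k + 7)/(20*(k + 4)), so s_k = R(k)·t_k = k*(k + 7)/(10*(k**2 + 7*k + 10)).
s_(k+1) − s_k = 2*(k + 4)/(k**4 + 16*k**3 + 91*k**2 + 216*k + 180) = t_k.
Telescoping: Σ = s_(11) − s_(2) = 99/1040 − (9/140) = 45/1456.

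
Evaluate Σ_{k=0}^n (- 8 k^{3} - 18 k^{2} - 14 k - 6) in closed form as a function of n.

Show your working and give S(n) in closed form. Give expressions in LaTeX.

S(n) = - 2 n^{4} - 10 n^{3} - 18 n^{2} - 16 n - 6

Compute t_(k+1)/t_k: get (4*k**3 + 21*k**2 + 37*k + 23)/(4*k**3 + 9*k**2 + 7*k + 3).
A = 1, B = 1, C = k**3 + 9*k**2/4 + 7*k/4 + 3/4.
Key eq: (1)·f(k+1) = (1)·f(k) + (k**3 + 9*k**2/4 + 7*k/4 + 3/4).
From deg A=0, deg B=0, deg C=3: d=4.
Match coefficients ⇒ f(k) = k*(k**3 + k**2 + 1)/4.
Certificate R = B(k−1)f/C = k*(k**3 + k**2 + 1)/(4*k**3 + 9*k**2 + 7*k + 3) gives s_k = 2*k*(-k**3 - k**2 - 1).
Verify: -8*k**3 - 18*k**2 - 14*k - 6 matches t_k.
Σ_(k=0)^n t_k = s_(n+1) − s_(0) = (-2*n**4 - 10*n**3 - 18*n**2 - 16*n - 6) − (0), i.e. -2*n**4 - 10*n**3 - 18*n**2 - 16*n - 6.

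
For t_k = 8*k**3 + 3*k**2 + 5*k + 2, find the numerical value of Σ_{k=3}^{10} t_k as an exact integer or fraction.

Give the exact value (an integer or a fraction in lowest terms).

Σ = 25544

Compute t_(k+1)/t_k: get (8*k**3 + 27*k**2 + 35*k + 18)/(8*k**3 + 3*k**2 + 5*k + 2).
Normal form (A,B,C) = (1, 1, k**3 + 3*k**2/8 + 5*k/8 + 1/4).
f must satisfy (1)·f(k+1) − (1)·f(k) = k**3 + 3*k**2/8 + 5*k/8 + 1/4.
deg f ≤ 4 (via 0,0,3).
Solve for f: f(k) = k**2*(2*k**2 - 3*k + 3)/8 (degree 4 ≤ 4).
Then R = B(k−1)f/C = k**2*(2*k**2 - 3*k + 3)/(8*k**3 + 3*k**2 + 5*k + 2), so s_k = R(k)·t_k = k**2*(2*k**2 - 3*k + 3).
Verify: 8*k**3 + 3*k**2 + 5*k + 2 matches t_k.
Evaluate s at k=11 and k=3: 25652 and 108; difference 25544.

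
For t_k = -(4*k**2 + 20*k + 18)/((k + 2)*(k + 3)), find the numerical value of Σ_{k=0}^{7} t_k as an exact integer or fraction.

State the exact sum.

t_(k+1)/t_k = (k + 2)*(10*k + 2*(k + 1)**2 + 19)/((k + 4)*(2*k**2 + 10*k + 9)).
Factor: A=k + 2; B=k + 4; C=k**2 + 5*k + 9/2.
Key eq: (k + 2)·f(k+1) = (k + 3)·f(k) + (k**2 + 5*k + 9/2).
d = 2 from the (1,1,2) case.
Match coefficients ⇒ f(k) = k*(4*k + 5)/4.
Get s_k = R·t_k = -k*(4*k + 5)/(k + 2) with R(k) = B(k−1)f(k)/C(k) = k*(k + 3)*(4*k + 5)/(2*(2*k**2 + 10*k + 9)).
Δs = 2*(-2*k**2 - 10*k - 9)/(k**2 + 5*k + 6), as required.
Evaluate s at k=8 and k=0: -148/5 and 0; difference -148/5.

Σ = -148/5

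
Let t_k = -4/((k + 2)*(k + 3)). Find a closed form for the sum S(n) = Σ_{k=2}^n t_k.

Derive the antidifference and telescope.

S(n) = (1 - n)/(n + 3)

The ratio is (k + 2)/(k + 4).
Gosper form: A/B · C(k+1)/C(k) with A=k + 2, B=k + 4, C=1.
Need (k + 2)·f(k+1) − (k + 3)·f(k) = 1.
deg f ≤ 1 (via 1,1,0).
Match coefficients ⇒ f(k) = k/2.
Then R = B(k−1)f/C = k*(k + 3)/2, so s_k = R(k)·t_k = -2*k/(k + 2).
Δs = -4/(k**2 + 5*k + 6), as required.
Telescope: S(n) = s_(n+1) − s_(2) = 2*(-n - 1)/(n + 3) − (-1) = (1 - n)/(n + 3).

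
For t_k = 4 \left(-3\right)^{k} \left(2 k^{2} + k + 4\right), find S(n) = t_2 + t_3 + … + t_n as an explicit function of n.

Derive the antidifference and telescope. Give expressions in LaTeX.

S(n) = 6 \left(-3\right)^{n} n^{2} + 6 \left(-3\right)^{n} n + 12 \left(-3\right)^{n} + 72

The ratio is 3*(-2*k**2 - 5*k - 7)/(2*k**2 + k + 4).
Factor: A=-3; B=1; C=k**2 + k/2 + 2.
Key eq: (-3)·f(k+1) = (1)·f(k) + (k**2 + k/2 + 2).
From deg A=0, deg B=0, deg C=2: d=2.
Solve for f: f(k) = -(k**2 - k + 2)/4 (degree 2 ≤ 2).
Get s_k = R·t_k = 2*(-3)**k*(-k**2 + k - 2) with R(k) = B(k−1)f(k)/C(k) = -(k**2 - k + 2)/(2*(2*k**2 + k + 4)).
s_(k+1) − s_k = 4*(-3)**k*(2*k**2 + k + 4) = t_k.
Σ_(k=2)^n t_k = s_(n+1) − s_(2) = (6*(-3)**n*(n**2 + n + 2)) − (-72), i.e. 6*(-3)**n*n**2 + 6*(-3)**n*n + 12*(-3)**n + 72.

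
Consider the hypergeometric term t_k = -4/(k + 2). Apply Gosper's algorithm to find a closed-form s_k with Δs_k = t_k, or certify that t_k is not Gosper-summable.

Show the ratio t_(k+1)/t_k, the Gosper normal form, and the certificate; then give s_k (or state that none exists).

Compute t_(k+1)/t_k: get (k + 2)/(k + 3).
Take A(k)=k + 2, B(k)=k + 3, C(k)=1.
Set up (k + 2)·f(k+1) − (k + 2)·f(k) − (1) = 0.
From deg A=1, deg B=1, deg C=0: d=0.
Generic f = c0 gives residual -1; -1 = 0 cannot hold, so t_k is not Gosper-summable.

no hypergeometric antidifference exists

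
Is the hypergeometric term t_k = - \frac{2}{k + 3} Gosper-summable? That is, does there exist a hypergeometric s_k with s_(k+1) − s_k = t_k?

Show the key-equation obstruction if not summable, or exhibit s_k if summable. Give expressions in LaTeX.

Compute t_(k+1)/t_k: get (k + 3)/(k + 4).
A = k + 3, B = k + 4, C = 1.
Need (k + 3)·f(k+1) − (k + 3)·f(k) = 1.
deg f ≤ 0 (via 1,1,0).
f = c0 ⇒ A·f(k+1) − B(k−1)·f(k) − C = -1. The system {-1 = 0} is inconsistent; no antidifference.

No — the linear system for f has no solution.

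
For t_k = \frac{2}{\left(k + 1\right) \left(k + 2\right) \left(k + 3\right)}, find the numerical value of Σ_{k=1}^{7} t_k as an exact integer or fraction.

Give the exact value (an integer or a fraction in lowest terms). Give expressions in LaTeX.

Compute t_(k+1)/t_k: get (k + 1)/(k + 4).
Normal form (A,B,C) = (k + 1, k + 4, 1).
Set up (k + 1)·f(k+1) − (k + 3)·f(k) − (1) = 0.
From deg A=1, deg B=1, deg C=0: d=2.
Match coefficients ⇒ f(k) = k*(k + 3)/4.
R(k) = B(k−1)·f(k)/C(k) = k*(k + 3)**2/4; s_k = R·t_k = k*(k + 3)/(2*(k + 1)*(k + 2)).
Verify: 2/(k**3 + 6*k**2 + 11*k + 6) matches t_k.
Sum = s_(8) − s_(1); s_(8) = 22/45, s_(1) = 1/3 ⇒ 7/45.

Σ = 7/45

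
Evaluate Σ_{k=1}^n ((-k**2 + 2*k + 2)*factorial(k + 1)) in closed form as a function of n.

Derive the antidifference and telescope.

Step 1: r(k) = (k + 2)*(2*k - (k + 1)**2 + 4)/(-k**2 + 2*k + 2).
Factor: A=k + 2; B=1; C=k**2 - 2*k - 2.
Set up (k + 2)·f(k+1) − (1)·f(k) − (k**2 - 2*k - 2) = 0.
d = 1 from the (1,0,2) case.
Match coefficients ⇒ f(k) = k - 4.
Get s_k = R·t_k = -(k - 4)*factorial(k + 1) with R(k) = B(k−1)f(k)/C(k) = (k - 4)/(k**2 - 2*k - 2).
s_(k+1) − s_k = (-k**2 + 2*k + 2)*factorial(k + 1) = t_k.
Telescope: S(n) = s_(n+1) − s_(1) = -(n - 3)*factorial(n + 2) − (6) = -n**3*factorial(n) + 7*n*factorial(n) + 6*factorial(n) - 6.

S(n) = -n**3*factorial(n) + 7*n*factorial(n) + 6*factorial(n) - 6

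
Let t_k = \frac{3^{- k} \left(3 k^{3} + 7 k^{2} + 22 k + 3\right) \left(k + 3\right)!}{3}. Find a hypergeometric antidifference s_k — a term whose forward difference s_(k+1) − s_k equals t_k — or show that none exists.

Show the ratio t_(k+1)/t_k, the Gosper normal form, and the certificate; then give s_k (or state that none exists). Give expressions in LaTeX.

t_(k+1)/t_k = (3*k**4 + 28*k**3 + 109*k**2 + 215*k + 140)/(3*(3*k**3 + 7*k**2 + 22*k + 3)).
So A=k/3 + 4/3 and B=1, with C=k**3 + 7*k**2/3 + 22*k/3 + 1.
Need (k/3 + 4/3)·f(k+1) − (1)·f(k) = k**3 + 7*k**2/3 + 22*k/3 + 1.
Bound: deg f ≤ 2.
Coefficient equations give f(k) = (k - 1)*(3*k + 1).
R(k) = B(k−1)·f(k)/C(k) = 3*(k - 1)*(3*k + 1)/(3*k**3 + 7*k**2 + 22*k + 3); s_k = R·t_k = (k - 1)*(3*k + 1)*factorial(k + 3)/3**k.
s_(k+1) − s_k = (3*k**3 + 7*k**2 + 22*k + 3)*factorial(k + 3)/(3*3**k) = t_k.

s_k = 3^{- k} \left(k - 1\right) \left(3 k + 1\right) \left(k + 3\right)!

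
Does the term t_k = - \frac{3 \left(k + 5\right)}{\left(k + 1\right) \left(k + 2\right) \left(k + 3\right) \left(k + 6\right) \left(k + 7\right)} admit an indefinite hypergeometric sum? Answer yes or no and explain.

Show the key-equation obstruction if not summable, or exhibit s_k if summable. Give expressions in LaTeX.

Yes. s_k = \frac{k \left(- k^{2} - 9 k - 20\right)}{12 \left(k^{3} + 9 k^{2} + 20 k + 12\right)}.

Compute t_(k+1)/t_k: get (k + 1)*(k + 6)**2/((k + 4)*(k + 5)*(k + 8)).
A = k + 1, B = k + 8, C = k**3 + 14*k**2 + 65*k + 100.
Set up (k + 1)·f(k+1) − (k + 7)·f(k) − (k**3 + 14*k**2 + 65*k + 100) = 0.
Bound: deg f ≤ 6.
Coefficient equations give f(k) = k*(k + 3)*(k + 4)**2*(k + 5)**2/36.
Certificate R = B(k−1)f/C = k*(k + 3)*(k + 4)*(k + 7)/36 gives s_k = k*(-k**2 - 9*k - 20)/(12*(k**3 + 9*k**2 + 20*k + 12)).
Verify: 3*(-k - 5)/(k**5 + 19*k**4 + 131*k**3 + 401*k**2 + 540*k + 252) matches t_k.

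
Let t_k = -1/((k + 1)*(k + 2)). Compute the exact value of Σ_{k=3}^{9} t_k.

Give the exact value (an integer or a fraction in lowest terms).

Σ = -7/44

Compute t_(k+1)/t_k: get (k + 1)/(k + 3).
Factor: A=k + 1; B=k + 3; C=1.
f must satisfy (k + 1)·f(k+1) − (k + 2)·f(k) = 1.
d = 1 from the (1,1,0) case.
Solve for f: f(k) = k (degree 1 ≤ 1).
Get s_k = R·t_k = -k/(k + 1) with R(k) = B(k−1)f(k)/C(k) = k*(k + 2).
Verify: -1/(k**2 + 3*k + 2) matches t_k.
Telescoping: Σ = s_(10) − s_(3) = -10/11 − (-3/4) = -7/44.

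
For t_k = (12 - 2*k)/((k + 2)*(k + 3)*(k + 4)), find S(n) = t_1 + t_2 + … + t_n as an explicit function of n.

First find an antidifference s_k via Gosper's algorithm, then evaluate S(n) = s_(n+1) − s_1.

S(n) = n*(n + 19)/(6*(n**2 + 7*n + 12))

t_(k+1)/t_k = (k - 5)*(k + 2)/((k - 6)*(k + 5)).
Factor: A=k + 2; B=k + 5; C=k - 6.
Key eq: (k + 2)·f(k+1) = (k + 4)·f(k) + (k - 6).
Degrees (1,1,1) ⇒ d ≤ 2.
A polynomial solution: f(k) = -k*(k + 8)/3.
R(k) = B(k−1)·f(k)/C(k) = -k*(k + 4)*(k + 8)/(3*(k - 6)); s_k = R·t_k = 2*k*(k + 8)/(3*(k + 2)*(k + 3)).
s_(k+1) − s_k = 2*(6 - k)/(k**3 + 9*k**2 + 26*k + 24) = t_k.
Telescope: S(n) = s_(n+1) − s_(1) = 2*(n**2 + 10*n + 9)/(3*(n**2 + 7*n + 12)) − (1/2) = n*(n + 19)/(6*(n**2 + 7*n + 12)).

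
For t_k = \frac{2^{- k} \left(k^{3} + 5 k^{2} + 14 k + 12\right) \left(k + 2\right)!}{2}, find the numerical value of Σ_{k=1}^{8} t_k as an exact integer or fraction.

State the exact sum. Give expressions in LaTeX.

r(k) = (k**4 + 11*k**3 + 51*k**2 + 113*k + 96)/(2*(k**3 + 5*k**2 + 14*k + 12)) after simplifying.
So A=k/2 + 3/2 and B=1, with C=k**3 + 5*k**2 + 14*k + 12.
Set up (k/2 + 3/2)·f(k+1) − (1)·f(k) − (k**3 + 5*k**2 + 14*k + 12) = 0.
d = 2 from the (1,0,3) case.
Coefficient equations give f(k) = 2*(k**2 + 2*k + 3).
Then R = B(k−1)f/C = 2*(k**2 + 2*k + 3)/(k**3 + 5*k**2 + 14*k + 12), so s_k = R(k)·t_k = (k**2 + 2*k + 3)*factorial(k + 2)/2**k.
s_(k+1) − s_k = (k**3 + 5*k**2 + 14*k + 12)*factorial(k + 2)/(2*2**k) = t_k.
Sum = s_(9) − s_(1); s_(9) = 7952175, s_(1) = 18 ⇒ 7952157.

Σ = 7952157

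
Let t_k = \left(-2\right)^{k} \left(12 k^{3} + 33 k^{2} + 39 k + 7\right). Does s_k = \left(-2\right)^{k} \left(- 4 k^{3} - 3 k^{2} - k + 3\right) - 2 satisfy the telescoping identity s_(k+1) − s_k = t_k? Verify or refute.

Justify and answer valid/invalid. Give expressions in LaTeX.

valid; difference matches t_k

s_(k+1) = 2*(-2)**k*(k + 4*(k + 1)**3 + 3*(k + 1)**2 - 2) - 2
s_(k+1) − s_k = (-2)**k*(12*k**3 + 33*k**2 + 39*k + 7)
(s_(k+1) − s_k) − t_k = 0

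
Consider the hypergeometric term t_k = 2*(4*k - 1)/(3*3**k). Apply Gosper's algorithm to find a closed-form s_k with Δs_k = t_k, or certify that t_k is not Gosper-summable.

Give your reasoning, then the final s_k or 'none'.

Ratio r(k) = (4*k + 3)/(3*(4*k - 1)).
A = 1/3, B = 1, C = k - 1/4.
Solve (1/3)·f(k+1) − (1)·f(k) = k - 1/4.
Degrees (0,0,1) ⇒ d ≤ 1.
Solving with deg f ≤ 1: f(k) = -3*(4*k + 1)/8.
Get s_k = R·t_k = (-4*k - 1)/3**k with R(k) = B(k−1)f(k)/C(k) = -3*(4*k + 1)/(2*(4*k - 1)).
Verify: 2*(4*k - 1)/(3*3**k) matches t_k.

s_k = (-4*k - 1)/3**k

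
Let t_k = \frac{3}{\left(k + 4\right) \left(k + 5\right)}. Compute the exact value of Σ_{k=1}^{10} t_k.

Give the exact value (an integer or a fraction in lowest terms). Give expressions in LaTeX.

Ratio r(k) = (k + 4)/(k + 6).
Normal form (A,B,C) = (k + 4, k + 6, 1).
f must satisfy (k + 4)·f(k+1) − (k + 5)·f(k) = 1.
deg f ≤ 1 (via 1,1,0).
Coefficient equations give f(k) = k/4.
Get s_k = R·t_k = 3*k/(4*(k + 4)) with R(k) = B(k−1)f(k)/C(k) = k*(k + 5)/4.
s_(k+1) − s_k = 3/(k**2 + 9*k + 20) = t_k.
Sum = s_(11) − s_(1); s_(11) = 11/20, s_(1) = 3/20 ⇒ 2/5.

Σ = 2/5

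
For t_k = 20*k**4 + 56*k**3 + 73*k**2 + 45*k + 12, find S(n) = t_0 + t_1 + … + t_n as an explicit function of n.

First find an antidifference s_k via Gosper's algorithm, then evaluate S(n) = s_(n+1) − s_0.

S(n) = 4*n**5 + 24*n**4 + 59*n**3 + 73*n**2 + 46*n + 12

Compute t_(k+1)/t_k: get (20*k**4 + 136*k**3 + 361*k**2 + 439*k + 206)/(20*k**4 + 56*k**3 + 73*k**2 + 45*k + 12).
Gosper form: A/B · C(k+1)/C(k) with A=1, B=1, C=k**4 + 14*k**3/5 + 73*k**2/20 + 9*k/4 + 3/5.
Solve (1)·f(k+1) − (1)·f(k) = k**4 + 14*k**3/5 + 73*k**2/20 + 9*k/4 + 3/5.
Degrees (0,0,4) ⇒ d ≤ 5.
A polynomial solution: f(k) = k*(4*k**4 + 4*k**3 + 3*k**2 + 1)/20.
Get s_k = R·t_k = 4*k**5 + 4*k**4 + 3*k**3 + k with R(k) = B(k−1)f(k)/C(k) = k*(4*k**4 + 4*k**3 + 3*k**2 + 1)/(20*k**4 + 56*k**3 + 73*k**2 + 45*k + 12).
Verify: 20*k**4 + 56*k**3 + 73*k**2 + 45*k + 12 matches t_k.
Evaluate: s_(n+1) = 4*n**5 + 24*n**4 + 59*n**3 + 73*n**2 + 46*n + 12; subtract s_(0) = 0 ⇒ S(n) = 4*n**5 + 24*n**4 + 59*n**3 + 73*n**2 + 46*n + 12.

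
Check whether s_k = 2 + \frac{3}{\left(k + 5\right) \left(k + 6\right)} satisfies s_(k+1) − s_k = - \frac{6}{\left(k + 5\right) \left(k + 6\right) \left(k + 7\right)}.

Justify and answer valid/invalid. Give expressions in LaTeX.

valid; difference matches t_k

s_(k+1) = 2 + 3/((k + 6)*(k + 7))
s_(k+1) − s_k = -6/(k**3 + 18*k**2 + 107*k + 210)
(s_(k+1) − s_k) − t_k = 0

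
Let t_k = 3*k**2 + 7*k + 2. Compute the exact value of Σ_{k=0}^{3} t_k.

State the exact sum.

Σ = 92

Ratio r(k) = (3*k**2 + 13*k + 12)/(3*k**2 + 7*k + 2).
Gosper form: A/B · C(k+1)/C(k) with A=1, B=1, C=k**2 + 7*k/3 + 2/3.
f must satisfy (1)·f(k+1) − (1)·f(k) = k**2 + 7*k/3 + 2/3.
Degrees (0,0,2) ⇒ d ≤ 3.
A polynomial solution: f(k) = k*(k**2 + 2*k - 1)/3.
Then R = B(k−1)f/C = k*(k**2 + 2*k - 1)/((k + 2)*(3*k + 1)), so s_k = R(k)·t_k = k*(k**2 + 2*k - 1).
Δs = 3*k**2 + 7*k + 2, as required.
Telescoping: Σ = s_(4) − s_(0) = 92 − (0) = 92.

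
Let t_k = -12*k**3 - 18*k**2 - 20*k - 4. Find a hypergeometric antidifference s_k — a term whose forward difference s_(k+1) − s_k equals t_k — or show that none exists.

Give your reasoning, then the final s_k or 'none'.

s_k = k*(-3*k**3 - 4*k + 3)

Step 1: r(k) = (6*k**3 + 27*k**2 + 46*k + 27)/(6*k**3 + 9*k**2 + 10*k + 2).
Factor: A=1; B=1; C=k**3 + 3*k**2/2 + 5*k/3 + 1/3.
Solve (1)·f(k+1) − (1)·f(k) = k**3 + 3*k**2/2 + 5*k/3 + 1/3.
d = 4 from the (0,0,3) case.
Coefficient equations give f(k) = k*(3*k**3 + 4*k - 3)/12.
Get s_k = R·t_k = k*(-3*k**3 - 4*k + 3) with R(k) = B(k−1)f(k)/C(k) = k*(3*k**3 + 4*k - 3)/(2*(6*k**3 + 9*k**2 + 10*k + 2)).
Check: Δs_k = -12*k**3 - 18*k**2 - 20*k - 4. ✓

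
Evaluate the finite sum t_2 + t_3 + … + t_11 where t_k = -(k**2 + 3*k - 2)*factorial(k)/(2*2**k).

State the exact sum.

Compute t_(k+1)/t_k: get (k + 1)*(3*k + (k + 1)**2 + 1)/(2*(k**2 + 3*k - 2)).
Take A(k)=k/2 + 1/2, B(k)=1, C(k)=k**2 + 3*k - 2.
Key eq: (k/2 + 1/2)·f(k+1) = (1)·f(k) + (k**2 + 3*k - 2).
d = 1 from the (1,0,2) case.
Solve for f: f(k) = 2*(k + 3) (degree 1 ≤ 1).
Then R = B(k−1)f/C = 2*(k + 3)/(k**2 + 3*k - 2), so s_k = R(k)·t_k = -(k + 3)*factorial(k)/2**k.
Check: Δs_k = -(k**2 + 3*k - 2)*factorial(k)/(2*2**k). ✓
Evaluate s at k=12 and k=2: -7016625/4 and -5/2; difference -7016615/4.

Σ = -7016615/4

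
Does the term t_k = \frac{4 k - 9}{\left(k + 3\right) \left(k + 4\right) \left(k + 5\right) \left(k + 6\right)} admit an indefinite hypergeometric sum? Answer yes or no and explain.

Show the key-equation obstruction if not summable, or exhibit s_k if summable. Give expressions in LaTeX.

Yes. s_k = \frac{k \left(- k^{2} - 12 k - 167\right)}{60 \left(k + 3\right) \left(k + 4\right) \left(k + 5\right)}.

Compute t_(k+1)/t_k: get (k + 3)*(4*k - 5)/((k + 7)*(4*k - 9)).
Normal form (A,B,C) = (k + 3, k + 7, k - 9/4).
f must satisfy (k + 3)·f(k+1) − (k + 6)·f(k) = k - 9/4.
From deg A=1, deg B=1, deg C=1: d=3.
Solve for f: f(k) = -k*(k**2 + 12*k + 167)/240 (degree 3 ≤ 3).
Then R = B(k−1)f/C = -k*(k + 6)*(k**2 + 12*k + 167)/(60*(4*k - 9)), so s_k = R(k)·t_k = k*(-k**2 - 12*k - 167)/(60*(k + 3)*(k + 4)*(k + 5)).
Verify: (4*k - 9)/(k**4 + 18*k**3 + 119*k**2 + 342*k + 360) matches t_k.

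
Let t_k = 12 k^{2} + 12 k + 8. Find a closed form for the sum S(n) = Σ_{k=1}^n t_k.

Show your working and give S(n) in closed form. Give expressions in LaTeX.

Compute t_(k+1)/t_k: get (3*k**2 + 9*k + 8)/(3*k**2 + 3*k + 2).
So A=1 and B=1, with C=k**2 + k + 2/3.
Need (1)·f(k+1) − (1)·f(k) = k**2 + k + 2/3.
From deg A=0, deg B=0, deg C=2: d=3.
A polynomial solution: f(k) = k*(k**2 + 1)/3.
Certificate R = B(k−1)f/C = k*(k**2 + 1)/(3*k**2 + 3*k + 2) gives s_k = 4*k*(k**2 + 1).
s_(k+1) − s_k = 12*k**2 + 12*k + 8 = t_k.
Telescope: S(n) = s_(n+1) − s_(1) = 4*n**3 + 12*n**2 + 16*n + 8 − (8) = 4*n*(n**2 + 3*n + 4).

S(n) = 4 n \left(n^{2} + 3 n + 4\right)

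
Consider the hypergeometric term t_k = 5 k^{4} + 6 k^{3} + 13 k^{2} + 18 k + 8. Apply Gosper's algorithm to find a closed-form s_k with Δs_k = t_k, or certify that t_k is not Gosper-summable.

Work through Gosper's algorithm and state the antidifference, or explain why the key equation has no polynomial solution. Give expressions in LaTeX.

Step 1: r(k) = (5*k**4 + 26*k**3 + 61*k**2 + 82*k + 50)/(5*k**4 + 6*k**3 + 13*k**2 + 18*k + 8).
So A=1 and B=1, with C=k**4 + 6*k**3/5 + 13*k**2/5 + 18*k/5 + 8/5.
Need (1)·f(k+1) − (1)·f(k) = k**4 + 6*k**3/5 + 13*k**2/5 + 18*k/5 + 8/5.
deg f ≤ 5 (via 0,0,4).
Solve for f: f(k) = k*(k**4 - k**3 + 3*k**2 + 4*k + 1)/5 (degree 5 ≤ 5).
R(k) = B(k−1)·f(k)/C(k) = k*(k**4 - k**3 + 3*k**2 + 4*k + 1)/(5*k**4 + 6*k**3 + 13*k**2 + 18*k + 8); s_k = R·t_k = k*(k**4 - k**3 + 3*k**2 + 4*k + 1).
Check: Δs_k = 5*k**4 + 6*k**3 + 13*k**2 + 18*k + 8. ✓

s_k = k \left(k^{4} - k^{3} + 3 k^{2} + 4 k + 1\right)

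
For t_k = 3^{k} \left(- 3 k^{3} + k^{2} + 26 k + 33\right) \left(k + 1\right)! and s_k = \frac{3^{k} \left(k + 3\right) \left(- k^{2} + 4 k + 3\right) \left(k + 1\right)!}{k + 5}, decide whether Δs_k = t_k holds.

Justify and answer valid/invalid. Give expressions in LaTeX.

s_(k+1) = 3**(k + 1)*(k + 4)*(-k**2 + 2*k + 6)*factorial(k + 2)/(k + 6)
s_(k+1) − s_k = -3**k*(3*k**5 + 26*k**4 + 25*k**3 - 285*k**2 - 825*k - 666)*factorial(k + 1)/((k + 5)*(k + 6))
(s_(k+1) − s_k) − t_k = 2*3**k*(3*k**4 + 14*k**3 - 32*k**2 - 159*k - 162)*factorial(k + 1)/((k + 5)*(k + 6))

Invalid: residual \frac{2 \cdot 3^{k} \left(3 k^{4} + 14 k^{3} - 32 k^{2} - 159 k - 162\right) \left(k + 1\right)!}{\left(k + 5\right) \left(k + 6\right)} ≠ 0.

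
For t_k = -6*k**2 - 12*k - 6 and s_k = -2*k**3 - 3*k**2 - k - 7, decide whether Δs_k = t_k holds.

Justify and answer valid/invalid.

s_(k+1) = -2*k**3 - 9*k**2 - 13*k - 13
s_(k+1) − s_k = -6*k**2 - 12*k - 6
(s_(k+1) − s_k) − t_k = 0

Valid: the claim telescopes to t_k.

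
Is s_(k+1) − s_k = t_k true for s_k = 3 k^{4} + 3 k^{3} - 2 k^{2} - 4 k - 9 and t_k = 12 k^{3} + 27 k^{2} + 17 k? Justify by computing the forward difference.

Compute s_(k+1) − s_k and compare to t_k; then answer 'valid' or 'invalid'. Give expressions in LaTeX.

Valid: the claim telescopes to t_k.

s_(k+1) = 3*k**4 + 15*k**3 + 25*k**2 + 13*k - 9
s_(k+1) − s_k = k*(12*k**2 + 27*k + 17)
(s_(k+1) − s_k) − t_k = 0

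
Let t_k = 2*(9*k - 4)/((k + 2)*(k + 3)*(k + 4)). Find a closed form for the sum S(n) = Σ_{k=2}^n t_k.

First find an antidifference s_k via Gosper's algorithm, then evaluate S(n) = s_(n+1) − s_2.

S(n) = (5*n**2 - n - 4)/(2*(n**2 + 7*n + 12))

t_(k+1)/t_k = (k + 2)*(9*k + 5)/((k + 5)*(9*k - 4)).
So A=k + 2 and B=k + 5, with C=k - 4/9.
Key eq: (k + 2)·f(k+1) = (k + 4)·f(k) + (k - 4/9).
Degrees (1,1,1) ⇒ d ≤ 2.
A polynomial solution: f(k) = k*(7*k - 19)/54.
Then R = B(k−1)f/C = k*(k + 4)*(7*k - 19)/(6*(9*k - 4)), so s_k = R(k)·t_k = k*(7*k - 19)/(3*(k + 2)*(k + 3)).
Δs = 2*(9*k - 4)/(k**3 + 9*k**2 + 26*k + 24), as required.
Σ_(k=2)^n t_k = s_(n+1) − s_(2) = ((7*n**2 - 5*n - 12)/(3*(n**2 + 7*n + 12))) − (-1/6), i.e. (5*n**2 - n - 4)/(2*(n**2 + 7*n + 12)).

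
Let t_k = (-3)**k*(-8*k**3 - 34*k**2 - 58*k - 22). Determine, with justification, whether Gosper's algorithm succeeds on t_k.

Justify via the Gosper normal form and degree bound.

The ratio is 3*(-4*k**3 - 29*k**2 - 75*k - 61)/(4*k**3 + 17*k**2 + 29*k + 11).
A = -3, B = 1, C = k**3 + 17*k**2/4 + 29*k/4 + 11/4.
Need (-3)·f(k+1) − (1)·f(k) = k**3 + 17*k**2/4 + 29*k/4 + 11/4.
d = 3 from the (0,0,3) case.
Solve for f: f(k) = -(k**3 + 2*k**2 + 2*k - 1)/4 (degree 3 ≤ 3).
Certificate R = B(k−1)f/C = -(k**3 + 2*k**2 + 2*k - 1)/(4*k**3 + 17*k**2 + 29*k + 11) gives s_k = 2*(-3)**k*(k**3 + 2*k**2 + 2*k - 1).
Verify: (-3)**k*(-8*k**3 - 34*k**2 - 58*k - 22) matches t_k.

Yes. s_k = 2*(-3)**k*(k**3 + 2*k**2 + 2*k - 1).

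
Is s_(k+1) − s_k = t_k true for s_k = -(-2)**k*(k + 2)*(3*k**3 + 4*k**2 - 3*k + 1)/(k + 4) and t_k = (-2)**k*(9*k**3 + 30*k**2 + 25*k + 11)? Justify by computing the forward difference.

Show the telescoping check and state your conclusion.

s_(k+1) = 2*(-2)**k*(3*k**4 + 22*k**3 + 53*k**2 + 47*k + 15)/(k + 5)
s_(k+1) − s_k = (-2)**k*(9*k**5 + 93*k**4 + 337*k**3 + 538*k**2 + 383*k + 130)/(k**2 + 9*k + 20)
(s_(k+1) − s_k) − t_k = (-2)**(k + 1)*(9*k**4 + 69*k**3 + 149*k**2 + 108*k + 45)/(k**2 + 9*k + 20)

Invalid: residual (-2)**(k + 1)*(9*k**4 + 69*k**3 + 149*k**2 + 108*k + 45)/(k**2 + 9*k + 20) ≠ 0.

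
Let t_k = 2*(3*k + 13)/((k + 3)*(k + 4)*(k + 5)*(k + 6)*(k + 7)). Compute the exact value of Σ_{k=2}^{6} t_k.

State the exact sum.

The ratio is (k + 3)*(3*k + 16)/((k + 8)*(3*k + 13)).
Factor: A=k + 3; B=k + 8; C=k + 13/3.
Need (k + 3)·f(k+1) − (k + 7)·f(k) = k + 13/3.
deg f ≤ 4 (via 1,1,1).
Solve for f: f(k) = k*(k + 4)*(k**2 + 14*k + 63)/270 (degree 4 ≤ 4).
R(k) = B(k−1)·f(k)/C(k) = k*(k + 4)*(k + 7)*(k**2 + 14*k + 63)/(90*(3*k + 13)); s_k = R·t_k = k*(k**2 + 14*k + 63)/(45*(k**3 + 14*k**2 + 63*k + 90)).
Verify: 2*(3*k + 13)/(k**5 + 25*k**4 + 245*k**3 + 1175*k**2 + 2754*k + 2520) matches t_k.
Sum = s_(7) − s_(2); s_(7) = 49/2340, s_(2) = 19/1260 ⇒ 8/1365.

Σ = 8/1365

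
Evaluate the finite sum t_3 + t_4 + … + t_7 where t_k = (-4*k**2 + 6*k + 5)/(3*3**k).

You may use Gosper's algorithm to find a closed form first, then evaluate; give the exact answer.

Ratio r(k) = (4*k**2 + 2*k - 7)/(3*(4*k**2 - 6*k - 5)).
Factor: A=1/3; B=1; C=k**2 - 3*k/2 - 5/4.
Need (1/3)·f(k+1) − (1)·f(k) = k**2 - 3*k/2 - 5/4.
deg f ≤ 2 (via 0,0,2).
Match coefficients ⇒ f(k) = -3*(2*k**2 - k - 2)/4.
Certificate R = B(k−1)f/C = -3*(2*k**2 - k - 2)/(4*k**2 - 6*k - 5) gives s_k = (2*k**2 - k - 2)/3**k.
Δs = (-4*k**2 + 6*k + 5)/(3*3**k), as required.
Sum = s_(8) − s_(3); s_(8) = 118/6561, s_(3) = 13/27 ⇒ -3041/6561.

Σ = -3041/6561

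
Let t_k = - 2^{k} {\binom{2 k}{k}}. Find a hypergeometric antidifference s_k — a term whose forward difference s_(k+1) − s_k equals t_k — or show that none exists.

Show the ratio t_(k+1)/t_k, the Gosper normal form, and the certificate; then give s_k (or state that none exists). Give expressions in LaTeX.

The ratio is 4*(2*k + 1)/(k + 1).
A = 8*k + 4, B = k + 1, C = 1.
Need (8*k + 4)·f(k+1) − (k)·f(k) = 1.
From deg A=1, deg B=1, deg C=0: d=-1.
Bound -1 < 0, so the key equation has no polynomial solution.

none (Gosper's algorithm certifies no s_k)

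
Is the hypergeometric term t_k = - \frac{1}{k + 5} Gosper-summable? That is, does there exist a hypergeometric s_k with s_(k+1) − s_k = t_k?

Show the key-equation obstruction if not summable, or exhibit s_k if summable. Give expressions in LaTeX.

No — t_k has no hypergeometric antidifference.

Ratio r(k) = (k + 5)/(k + 6).
Factor: A=k + 5; B=k + 6; C=1.
Set up (k + 5)·f(k+1) − (k + 5)·f(k) − (1) = 0.
deg f ≤ 0 (via 1,1,0).
Put f(k) = c0: A·f(k+1) − B(k−1)·f(k) − C = -1; need -1 = 0 — inconsistent ⇒ no f, not summable.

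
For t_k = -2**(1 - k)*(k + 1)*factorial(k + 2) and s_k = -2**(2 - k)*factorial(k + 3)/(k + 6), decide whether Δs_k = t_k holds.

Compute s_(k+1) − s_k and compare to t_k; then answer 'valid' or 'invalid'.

s_(k+1) = -2**(1 - k)*factorial(k + 4)/(k + 7)
s_(k+1) − s_k = -2**(1 - k)*(k**2 + 8*k + 10)*factorial(k + 3)/((k + 6)*(k + 7))
(s_(k+1) − s_k) − t_k = 6*(k**2 + 7*k + 4)*factorial(k + 2)/(2**k*(k + 6)*(k + 7))

Invalid: residual 6*(k**2 + 7*k + 4)*factorial(k + 2)/(2**k*(k + 6)*(k + 7)) ≠ 0.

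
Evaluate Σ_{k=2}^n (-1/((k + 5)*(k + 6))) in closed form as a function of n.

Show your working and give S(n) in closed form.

The ratio is (k + 5)/(k + 7).
So A=k + 5 and B=k + 7, with C=1.
Set up (k + 5)·f(k+1) − (k + 6)·f(k) − (1) = 0.
deg f ≤ 1 (via 1,1,0).
Match coefficients ⇒ f(k) = k/5.
Get s_k = R·t_k = -k/(5*k + 25) with R(k) = B(k−1)f(k)/C(k) = k*(k + 6)/5.
s_(k+1) − s_k = -1/(k**2 + 11*k + 30) = t_k.
Σ_(k=2)^n t_k = s_(n+1) − s_(2) = ((-n - 1)/(5*(n + 6))) − (-2/35), i.e. (1 - n)/(7*(n + 6)).

S(n) = (1 - n)/(7*(n + 6))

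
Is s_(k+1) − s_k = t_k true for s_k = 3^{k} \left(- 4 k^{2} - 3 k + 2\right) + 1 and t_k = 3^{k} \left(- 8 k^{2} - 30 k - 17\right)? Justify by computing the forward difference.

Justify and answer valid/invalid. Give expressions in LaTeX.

Valid — Δs_k = t_k.

s_(k+1) = -3*3**k*(3*k + 4*(k + 1)**2 + 1) + 1
s_(k+1) − s_k = 3**k*(-8*k**2 - 30*k - 17)
(s_(k+1) − s_k) − t_k = 0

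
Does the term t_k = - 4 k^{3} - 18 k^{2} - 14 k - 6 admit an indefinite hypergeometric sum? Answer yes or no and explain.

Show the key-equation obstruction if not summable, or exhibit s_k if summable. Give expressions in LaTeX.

Yes. s_k = k \left(- k^{3} - 4 k^{2} + k - 2\right).

r(k) = (2*k**3 + 15*k**2 + 31*k + 21)/(2*k**3 + 9*k**2 + 7*k + 3) after simplifying.
A = 1, B = 1, C = k**3 + 9*k**2/2 + 7*k/2 + 3/2.
Solve (1)·f(k+1) − (1)·f(k) = k**3 + 9*k**2/2 + 7*k/2 + 3/2.
Degrees (0,0,3) ⇒ d ≤ 4.
A polynomial solution: f(k) = k*(k**3 + 4*k**2 - k + 2)/4.
Get s_k = R·t_k = k*(-k**3 - 4*k**2 + k - 2) with R(k) = B(k−1)f(k)/C(k) = k*(k**3 + 4*k**2 - k + 2)/(2*(2*k**3 + 9*k**2 + 7*k + 3)).
s_(k+1) − s_k = -4*k**3 - 18*k**2 - 14*k - 6 = t_k.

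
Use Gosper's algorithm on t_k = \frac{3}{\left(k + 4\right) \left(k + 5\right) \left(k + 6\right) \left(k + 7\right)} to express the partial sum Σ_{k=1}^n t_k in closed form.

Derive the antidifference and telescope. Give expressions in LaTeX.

t_(k+1)/t_k = (k + 4)/(k + 8).
A = k + 4, B = k + 8, C = 1.
Solve (k + 4)·f(k+1) − (k + 7)·f(k) = 1.
d = 3 from the (1,1,0) case.
Match coefficients ⇒ f(k) = k*(k**2 + 15*k + 74)/360.
Certificate R = B(k−1)f/C = k*(k + 7)*(k**2 + 15*k + 74)/360 gives s_k = k*(k**2 + 15*k + 74)/(120*(k + 4)*(k + 5)*(k + 6)).
Δs = 3/(k**4 + 22*k**3 + 179*k**2 + 638*k + 840), as required.
Σ_(k=1)^n t_k = s_(n+1) − s_(1) = ((n**3 + 18*n**2 + 107*n + 90)/(120*(n**3 + 18*n**2 + 107*n + 210))) − (1/280), i.e. n*(n**2 + 18*n + 107)/(210*(n**3 + 18*n**2 + 107*n + 210)).

S(n) = \frac{n \left(n^{2} + 18 n + 107\right)}{210 \left(n^{3} + 18 n^{2} + 107 n + 210\right)}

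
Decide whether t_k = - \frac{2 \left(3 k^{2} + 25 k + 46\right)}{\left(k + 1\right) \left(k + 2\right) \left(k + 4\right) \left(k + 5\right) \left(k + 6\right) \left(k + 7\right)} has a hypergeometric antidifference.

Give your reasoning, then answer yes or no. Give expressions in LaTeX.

t_(k+1)/t_k = (k + 1)*(k + 4)*(25*k + 3*(k + 1)**2 + 71)/((k + 3)*(k + 8)*(3*k**2 + 25*k + 46)).
A = k + 1, B = k + 8, C = k**3 + 34*k**2/3 + 121*k/3 + 46.
f must satisfy (k + 1)·f(k+1) − (k + 7)·f(k) = k**3 + 34*k**2/3 + 121*k/3 + 46.
Degrees (1,1,3) ⇒ d ≤ 6.
Match coefficients ⇒ f(k) = k*(k + 2)*(k + 3)*(k + 5)*(k**2 + 11*k + 34)/72.
R(k) = B(k−1)·f(k)/C(k) = k*(k + 2)*(k + 5)*(k + 7)*(k**2 + 11*k + 34)/(24*(3*k**2 + 25*k + 46)); s_k = R·t_k = k*(-k**2 - 11*k - 34)/(12*(k**3 + 11*k**2 + 34*k + 24)).
Δs = 2*(-3*k**2 - 25*k - 46)/(k**6 + 25*k**5 + 247*k**4 + 1219*k**3 + 3112*k**2 + 3796*k + 1680), as required.

Yes. s_k = \frac{k \left(- k^{2} - 11 k - 34\right)}{12 \left(k^{3} + 11 k^{2} + 34 k + 24\right)}.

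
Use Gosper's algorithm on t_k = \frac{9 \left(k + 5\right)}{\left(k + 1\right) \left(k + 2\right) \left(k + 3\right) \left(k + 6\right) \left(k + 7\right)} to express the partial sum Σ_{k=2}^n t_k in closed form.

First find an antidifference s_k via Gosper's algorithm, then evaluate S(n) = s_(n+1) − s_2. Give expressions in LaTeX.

S(n) = \frac{n^{3} + 12 n^{2} + 41 n - 54}{32 \left(n^{3} + 12 n^{2} + 41 n + 42\right)}

Ratio r(k) = (k + 1)*(k + 6)**2/((k + 4)*(k + 5)*(k + 8)).
A = k + 1, B = k + 8, C = k**3 + 14*k**2 + 65*k + 100.
Solve (k + 1)·f(k+1) − (k + 7)·f(k) = k**3 + 14*k**2 + 65*k + 100.
Bound: deg f ≤ 6.
Solve for f: f(k) = k*(k + 3)*(k + 4)**2*(k + 5)**2/36 (degree 6 ≤ 6).
So s_k = (B(k−1)f/C)·t_k = (k*(k + 3)*(k + 4)*(k + 7)/36)·t_k = k*(k**2 + 9*k + 20)/(4*(k**3 + 9*k**2 + 20*k + 12)).
Check: Δs_k = 9*(k + 5)/(k**5 + 19*k**4 + 131*k**3 + 401*k**2 + 540*k + 252). ✓
Telescope: S(n) = s_(n+1) − s_(2) = (n**3 + 12*n**2 + 41*n + 30)/(4*(n**3 + 12*n**2 + 41*n + 42)) − (7/32) = (n**3 + 12*n**2 + 41*n - 54)/(32*(n**3 + 12*n**2 + 41*n + 42)).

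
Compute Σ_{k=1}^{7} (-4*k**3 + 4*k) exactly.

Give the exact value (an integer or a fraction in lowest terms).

Σ = -3024

The ratio is (k + 2)/(k - 1).
Factor: A=1; B=1; C=k**3 - k.
Need (1)·f(k+1) − (1)·f(k) = k**3 - k.
From deg A=0, deg B=0, deg C=3: d=4.
A polynomial solution: f(k) = k*(k - 2)*(k - 1)*(k + 1)/4.
So s_k = (B(k−1)f/C)·t_k = ((k - 2)/4)·t_k = k*(-k**3 + 2*k**2 + k - 2).
Verify: 4*k*(1 - k**2) matches t_k.
Sum = s_(8) − s_(1); s_(8) = -3024, s_(1) = 0 ⇒ -3024.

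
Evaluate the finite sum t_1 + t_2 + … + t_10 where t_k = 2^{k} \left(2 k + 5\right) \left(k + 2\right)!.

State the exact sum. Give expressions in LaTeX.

Ratio r(k) = 2*(k + 3)*(2*k + 7)/(2*k + 5).
So A=2*k + 6 and B=1, with C=k + 5/2.
Set up (2*k + 6)·f(k+1) − (1)·f(k) − (k + 5/2) = 0.
deg f ≤ 0 (via 1,0,1).
Match coefficients ⇒ f(k) = 1/2.
R(k) = B(k−1)·f(k)/C(k) = 1/(2*k + 5); s_k = R·t_k = 2**k*factorial(k + 2).
Δs = 2**k*(2*k + 5)*factorial(k + 2), as required.
Σ_(k=1)^(10) t_k = s_(11) − s_(1) = 12752938598400 − (12) = 12752938598388.

Σ = 12752938598388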